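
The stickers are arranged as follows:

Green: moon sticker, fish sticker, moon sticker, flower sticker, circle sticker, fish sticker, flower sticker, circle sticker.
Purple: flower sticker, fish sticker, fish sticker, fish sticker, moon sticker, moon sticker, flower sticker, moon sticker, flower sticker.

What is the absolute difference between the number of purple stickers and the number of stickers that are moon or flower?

1

purple stickers: 9. stickers that are moon or flower: 10.
|9 − 10| = 10 − 9 = 1.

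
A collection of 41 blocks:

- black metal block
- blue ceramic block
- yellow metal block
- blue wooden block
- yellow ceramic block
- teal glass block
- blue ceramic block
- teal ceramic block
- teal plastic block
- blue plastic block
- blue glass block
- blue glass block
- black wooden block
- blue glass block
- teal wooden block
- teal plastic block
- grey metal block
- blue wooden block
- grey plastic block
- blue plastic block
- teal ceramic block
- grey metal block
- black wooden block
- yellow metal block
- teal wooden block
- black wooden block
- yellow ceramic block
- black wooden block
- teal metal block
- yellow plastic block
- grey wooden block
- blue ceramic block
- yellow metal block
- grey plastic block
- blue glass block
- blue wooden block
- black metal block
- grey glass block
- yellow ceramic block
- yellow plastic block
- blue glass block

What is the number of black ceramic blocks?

0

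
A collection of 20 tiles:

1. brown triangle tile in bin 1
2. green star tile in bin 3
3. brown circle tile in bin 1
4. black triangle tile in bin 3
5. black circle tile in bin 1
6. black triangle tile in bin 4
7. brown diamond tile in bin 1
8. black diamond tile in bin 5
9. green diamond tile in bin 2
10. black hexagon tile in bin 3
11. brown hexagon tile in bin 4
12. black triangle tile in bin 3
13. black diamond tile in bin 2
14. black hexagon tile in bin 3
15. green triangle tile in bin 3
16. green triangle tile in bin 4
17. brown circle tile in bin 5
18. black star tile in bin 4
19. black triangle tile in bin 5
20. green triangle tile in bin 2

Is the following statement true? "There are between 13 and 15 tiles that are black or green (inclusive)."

True

There are 15 tiles that are black or green.
The claim requires 13 ≤ 15 ≤ 15, which holds.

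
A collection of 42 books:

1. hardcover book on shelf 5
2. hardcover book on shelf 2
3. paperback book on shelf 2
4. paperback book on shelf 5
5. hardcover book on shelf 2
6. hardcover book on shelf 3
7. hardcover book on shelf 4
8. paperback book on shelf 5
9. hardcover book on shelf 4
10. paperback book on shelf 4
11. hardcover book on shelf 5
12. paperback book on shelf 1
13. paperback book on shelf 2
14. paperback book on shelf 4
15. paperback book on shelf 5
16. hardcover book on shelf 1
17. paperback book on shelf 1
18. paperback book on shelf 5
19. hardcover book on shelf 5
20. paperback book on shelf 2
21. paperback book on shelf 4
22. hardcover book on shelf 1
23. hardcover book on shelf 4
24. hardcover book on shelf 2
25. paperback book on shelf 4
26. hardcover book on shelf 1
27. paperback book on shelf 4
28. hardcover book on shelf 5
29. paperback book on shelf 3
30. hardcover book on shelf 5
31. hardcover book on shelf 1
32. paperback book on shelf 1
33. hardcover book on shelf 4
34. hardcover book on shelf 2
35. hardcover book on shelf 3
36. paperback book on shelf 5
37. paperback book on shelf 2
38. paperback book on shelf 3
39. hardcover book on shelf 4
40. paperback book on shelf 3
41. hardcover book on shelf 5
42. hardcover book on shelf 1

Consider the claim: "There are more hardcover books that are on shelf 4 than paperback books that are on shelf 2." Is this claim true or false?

True

hardcover books on shelf 4: 5.
paperback books on shelf 2: 4.
The claim requires 5 > 4, which holds.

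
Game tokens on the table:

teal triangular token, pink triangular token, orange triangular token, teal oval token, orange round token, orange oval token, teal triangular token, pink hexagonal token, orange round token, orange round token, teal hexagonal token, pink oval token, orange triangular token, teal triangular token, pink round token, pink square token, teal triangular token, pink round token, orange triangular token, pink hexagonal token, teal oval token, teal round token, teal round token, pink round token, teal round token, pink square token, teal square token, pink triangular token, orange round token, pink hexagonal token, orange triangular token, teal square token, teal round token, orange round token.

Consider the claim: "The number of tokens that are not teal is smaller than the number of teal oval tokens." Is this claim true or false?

False

tokens that are not teal: 21.
teal oval tokens: 2.
The claim requires 21 < 2, which does not hold.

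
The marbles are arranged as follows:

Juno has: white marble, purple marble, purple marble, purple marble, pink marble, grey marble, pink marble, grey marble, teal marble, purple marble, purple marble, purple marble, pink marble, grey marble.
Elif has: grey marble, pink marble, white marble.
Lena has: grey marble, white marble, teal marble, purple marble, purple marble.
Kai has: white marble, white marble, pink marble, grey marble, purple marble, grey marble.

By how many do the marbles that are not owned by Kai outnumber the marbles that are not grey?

marbles that are not owned by Kai: 22.
marbles that are not grey: 21.
22 − 21 = 1.

1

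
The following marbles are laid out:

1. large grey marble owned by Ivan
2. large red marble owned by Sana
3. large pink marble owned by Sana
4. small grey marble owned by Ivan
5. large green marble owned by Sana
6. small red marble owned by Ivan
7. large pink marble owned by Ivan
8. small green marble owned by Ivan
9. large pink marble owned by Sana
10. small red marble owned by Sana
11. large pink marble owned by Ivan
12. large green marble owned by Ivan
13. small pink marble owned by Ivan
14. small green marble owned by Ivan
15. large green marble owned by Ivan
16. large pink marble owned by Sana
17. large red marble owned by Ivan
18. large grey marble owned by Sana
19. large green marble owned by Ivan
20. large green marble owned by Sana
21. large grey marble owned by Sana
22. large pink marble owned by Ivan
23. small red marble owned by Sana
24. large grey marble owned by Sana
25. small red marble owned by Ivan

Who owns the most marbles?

Counts by owner: Ivan→14, Sana→11.
The maximum is 14, held uniquely by Ivan.

Ivan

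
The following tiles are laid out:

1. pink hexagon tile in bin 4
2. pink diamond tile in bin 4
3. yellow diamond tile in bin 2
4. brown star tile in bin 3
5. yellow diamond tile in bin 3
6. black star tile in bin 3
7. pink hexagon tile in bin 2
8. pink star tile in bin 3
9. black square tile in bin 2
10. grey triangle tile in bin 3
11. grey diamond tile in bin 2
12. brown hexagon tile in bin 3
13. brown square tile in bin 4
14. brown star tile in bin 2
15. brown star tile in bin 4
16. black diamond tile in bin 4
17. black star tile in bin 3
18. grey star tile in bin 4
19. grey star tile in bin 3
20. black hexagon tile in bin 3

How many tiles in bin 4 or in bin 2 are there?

11

in bin 2: 5; in bin 4: 6; together 5 + 6 = 11.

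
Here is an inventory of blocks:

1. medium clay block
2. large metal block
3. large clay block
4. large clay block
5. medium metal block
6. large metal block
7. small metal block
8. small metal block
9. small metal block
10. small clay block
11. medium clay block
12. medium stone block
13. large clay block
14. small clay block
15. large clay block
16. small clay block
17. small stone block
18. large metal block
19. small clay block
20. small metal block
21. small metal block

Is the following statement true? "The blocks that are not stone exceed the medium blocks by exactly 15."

|blocks that are not stone| = 19.
|medium blocks| = 4.
The claim requires 19 − 4 (= 15) to equal 15, which holds.

True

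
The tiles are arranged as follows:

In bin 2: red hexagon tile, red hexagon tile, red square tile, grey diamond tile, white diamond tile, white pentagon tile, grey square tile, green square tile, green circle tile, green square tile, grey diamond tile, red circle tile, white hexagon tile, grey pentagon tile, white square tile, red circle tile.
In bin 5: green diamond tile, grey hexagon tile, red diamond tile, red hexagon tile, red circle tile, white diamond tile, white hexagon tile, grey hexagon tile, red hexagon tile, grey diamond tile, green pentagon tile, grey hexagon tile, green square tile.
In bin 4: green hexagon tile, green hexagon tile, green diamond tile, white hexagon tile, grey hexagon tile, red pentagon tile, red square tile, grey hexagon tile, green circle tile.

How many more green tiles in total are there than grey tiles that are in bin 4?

green tiles: 10.
grey tiles in bin 4: 2.
10 − 2 = 8.

8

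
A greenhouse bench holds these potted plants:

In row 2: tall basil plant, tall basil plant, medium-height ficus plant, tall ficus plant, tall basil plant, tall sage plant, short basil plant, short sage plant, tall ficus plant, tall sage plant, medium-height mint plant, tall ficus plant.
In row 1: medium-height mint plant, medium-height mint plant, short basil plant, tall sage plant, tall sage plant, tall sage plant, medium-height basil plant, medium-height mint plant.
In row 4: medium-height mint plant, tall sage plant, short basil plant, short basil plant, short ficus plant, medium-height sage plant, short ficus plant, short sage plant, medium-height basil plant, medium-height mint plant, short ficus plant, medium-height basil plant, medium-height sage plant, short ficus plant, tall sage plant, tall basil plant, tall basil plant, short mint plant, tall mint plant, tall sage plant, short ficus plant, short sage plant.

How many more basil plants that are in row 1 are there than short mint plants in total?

basil plants in row 1: 2.
short mint plants: 1.
2 − 1 = 1.

1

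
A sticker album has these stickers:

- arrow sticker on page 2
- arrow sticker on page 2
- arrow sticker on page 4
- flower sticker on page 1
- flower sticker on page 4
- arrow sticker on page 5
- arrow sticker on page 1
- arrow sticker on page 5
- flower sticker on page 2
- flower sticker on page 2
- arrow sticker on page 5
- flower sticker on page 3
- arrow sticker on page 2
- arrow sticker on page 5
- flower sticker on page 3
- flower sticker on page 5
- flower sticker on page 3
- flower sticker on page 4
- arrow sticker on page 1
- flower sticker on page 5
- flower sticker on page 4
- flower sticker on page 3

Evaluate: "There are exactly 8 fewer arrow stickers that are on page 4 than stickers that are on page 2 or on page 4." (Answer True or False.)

True

|arrow stickers on page 4| = 1.
|stickers on page 2 or on page 4| = 9.
The claim requires 9 − 1 (= 8) to equal 8, which holds.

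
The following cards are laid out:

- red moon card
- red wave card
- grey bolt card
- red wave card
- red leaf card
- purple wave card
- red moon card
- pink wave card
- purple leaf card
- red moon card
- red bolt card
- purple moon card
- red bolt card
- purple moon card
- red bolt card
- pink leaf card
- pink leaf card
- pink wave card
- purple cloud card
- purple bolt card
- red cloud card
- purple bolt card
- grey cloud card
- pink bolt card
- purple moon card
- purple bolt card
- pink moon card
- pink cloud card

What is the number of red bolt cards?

3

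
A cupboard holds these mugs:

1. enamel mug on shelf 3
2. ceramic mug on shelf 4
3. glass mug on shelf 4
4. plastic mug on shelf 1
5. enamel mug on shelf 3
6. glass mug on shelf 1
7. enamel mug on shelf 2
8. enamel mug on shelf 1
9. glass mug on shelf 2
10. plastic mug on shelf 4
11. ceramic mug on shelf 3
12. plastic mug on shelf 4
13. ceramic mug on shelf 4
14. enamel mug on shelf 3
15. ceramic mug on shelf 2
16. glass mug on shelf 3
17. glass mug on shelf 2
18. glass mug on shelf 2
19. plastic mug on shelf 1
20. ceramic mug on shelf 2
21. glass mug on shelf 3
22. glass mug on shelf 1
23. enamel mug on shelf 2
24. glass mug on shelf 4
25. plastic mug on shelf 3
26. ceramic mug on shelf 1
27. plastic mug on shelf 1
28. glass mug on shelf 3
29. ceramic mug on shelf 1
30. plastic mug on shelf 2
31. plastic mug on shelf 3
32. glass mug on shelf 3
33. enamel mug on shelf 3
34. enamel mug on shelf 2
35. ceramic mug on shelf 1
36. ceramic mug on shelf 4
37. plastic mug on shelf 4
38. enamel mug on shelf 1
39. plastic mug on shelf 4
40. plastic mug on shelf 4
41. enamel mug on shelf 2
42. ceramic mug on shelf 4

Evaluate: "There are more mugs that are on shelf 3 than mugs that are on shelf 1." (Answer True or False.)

mugs on shelf 3: 11.
mugs on shelf 1: 10.
The claim requires 11 > 10, which holds.

True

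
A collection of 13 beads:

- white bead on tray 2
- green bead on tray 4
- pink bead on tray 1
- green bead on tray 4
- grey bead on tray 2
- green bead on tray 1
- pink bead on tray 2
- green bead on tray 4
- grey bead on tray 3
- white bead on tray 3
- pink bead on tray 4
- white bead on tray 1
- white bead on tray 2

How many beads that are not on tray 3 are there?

Total beads: 13; with the excluded value: 2; remaining 13 − 2 = 11.

11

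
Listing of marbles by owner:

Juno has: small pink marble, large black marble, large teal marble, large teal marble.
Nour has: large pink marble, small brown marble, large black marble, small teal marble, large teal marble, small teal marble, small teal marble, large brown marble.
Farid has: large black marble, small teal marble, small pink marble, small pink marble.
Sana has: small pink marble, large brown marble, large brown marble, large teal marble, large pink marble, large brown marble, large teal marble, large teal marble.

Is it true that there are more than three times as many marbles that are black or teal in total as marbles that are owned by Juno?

True

|marbles that are black or teal| = 13.
|marbles owned by Juno| = 4.
The claim requires 13 > 3 × 4 = 12, which holds.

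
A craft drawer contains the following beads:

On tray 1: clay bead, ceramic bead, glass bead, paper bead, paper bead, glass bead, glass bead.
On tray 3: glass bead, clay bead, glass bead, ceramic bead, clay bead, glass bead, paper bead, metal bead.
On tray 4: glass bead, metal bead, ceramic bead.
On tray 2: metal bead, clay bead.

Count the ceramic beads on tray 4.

1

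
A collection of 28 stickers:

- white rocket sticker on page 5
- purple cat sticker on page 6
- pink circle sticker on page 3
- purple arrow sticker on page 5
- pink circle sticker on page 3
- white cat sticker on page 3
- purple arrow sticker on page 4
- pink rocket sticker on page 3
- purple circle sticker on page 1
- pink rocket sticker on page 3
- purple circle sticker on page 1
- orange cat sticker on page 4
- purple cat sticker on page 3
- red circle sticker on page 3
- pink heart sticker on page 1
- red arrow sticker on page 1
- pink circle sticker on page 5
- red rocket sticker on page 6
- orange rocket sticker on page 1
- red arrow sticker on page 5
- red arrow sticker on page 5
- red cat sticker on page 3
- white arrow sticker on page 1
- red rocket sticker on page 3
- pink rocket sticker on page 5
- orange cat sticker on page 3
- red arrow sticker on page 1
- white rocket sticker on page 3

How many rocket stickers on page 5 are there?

2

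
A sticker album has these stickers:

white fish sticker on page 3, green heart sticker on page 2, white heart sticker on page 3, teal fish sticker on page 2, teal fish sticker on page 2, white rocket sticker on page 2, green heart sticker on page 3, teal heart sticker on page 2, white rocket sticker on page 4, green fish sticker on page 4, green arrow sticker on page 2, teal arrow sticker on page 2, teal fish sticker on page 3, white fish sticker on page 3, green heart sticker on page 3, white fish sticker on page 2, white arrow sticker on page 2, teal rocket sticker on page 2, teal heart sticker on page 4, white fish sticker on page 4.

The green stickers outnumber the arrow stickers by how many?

2

green stickers: 5.
arrow stickers: 3.
5 − 3 = 2.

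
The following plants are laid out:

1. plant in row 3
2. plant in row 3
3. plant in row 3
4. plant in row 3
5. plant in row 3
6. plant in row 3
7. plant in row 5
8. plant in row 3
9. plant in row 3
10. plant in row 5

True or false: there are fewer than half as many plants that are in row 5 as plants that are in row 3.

There are 2 plants in row 5.
There are 8 plants in row 3.
The claim requires 2 × 2 = 4 < 8, which holds.

True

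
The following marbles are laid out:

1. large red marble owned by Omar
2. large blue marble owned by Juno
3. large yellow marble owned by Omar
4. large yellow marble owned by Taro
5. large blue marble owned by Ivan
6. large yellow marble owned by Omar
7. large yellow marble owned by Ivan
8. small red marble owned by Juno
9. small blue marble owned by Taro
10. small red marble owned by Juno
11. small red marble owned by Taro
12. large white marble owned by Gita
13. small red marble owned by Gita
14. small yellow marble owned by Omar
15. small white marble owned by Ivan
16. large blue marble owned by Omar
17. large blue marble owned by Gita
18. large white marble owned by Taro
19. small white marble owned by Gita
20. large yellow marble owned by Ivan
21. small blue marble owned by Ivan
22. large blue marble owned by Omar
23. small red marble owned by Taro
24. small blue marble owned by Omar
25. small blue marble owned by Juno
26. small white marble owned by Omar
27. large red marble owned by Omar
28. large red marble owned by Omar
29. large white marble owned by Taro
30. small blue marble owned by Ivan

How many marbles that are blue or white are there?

blue: 10; white: 6; together 10 + 6 = 16.

16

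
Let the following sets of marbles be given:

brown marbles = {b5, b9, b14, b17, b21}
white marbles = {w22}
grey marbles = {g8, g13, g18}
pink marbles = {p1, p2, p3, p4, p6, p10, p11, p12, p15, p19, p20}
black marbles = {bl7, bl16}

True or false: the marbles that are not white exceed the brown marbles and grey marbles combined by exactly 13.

True

|marbles that are not white| = 21.
brown marbles: 5; grey marbles: 3; combined: 5 + 3 = 8.
The claim requires 21 − 8 (= 13) to equal 13, which holds.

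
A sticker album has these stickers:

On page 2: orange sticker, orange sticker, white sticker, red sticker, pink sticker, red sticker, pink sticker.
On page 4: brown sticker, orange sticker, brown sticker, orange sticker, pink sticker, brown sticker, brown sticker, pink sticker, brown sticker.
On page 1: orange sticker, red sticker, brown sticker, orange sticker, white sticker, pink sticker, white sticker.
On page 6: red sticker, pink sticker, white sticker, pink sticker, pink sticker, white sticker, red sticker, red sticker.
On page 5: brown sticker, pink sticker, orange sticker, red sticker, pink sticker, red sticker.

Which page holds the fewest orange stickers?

page 6

Counts by page (restricted to orange stickers): page 4→2, page 2→2, page 1→2, page 5→1, page 6→0.
The minimum is 0, held uniquely by page 6.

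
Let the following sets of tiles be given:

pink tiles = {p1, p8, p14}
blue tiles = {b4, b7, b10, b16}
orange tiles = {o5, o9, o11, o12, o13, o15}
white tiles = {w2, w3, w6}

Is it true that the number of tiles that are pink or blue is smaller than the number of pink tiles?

tiles that are pink or blue: 7.
pink tiles: 3.
The claim requires 7 < 3, which does not hold.

False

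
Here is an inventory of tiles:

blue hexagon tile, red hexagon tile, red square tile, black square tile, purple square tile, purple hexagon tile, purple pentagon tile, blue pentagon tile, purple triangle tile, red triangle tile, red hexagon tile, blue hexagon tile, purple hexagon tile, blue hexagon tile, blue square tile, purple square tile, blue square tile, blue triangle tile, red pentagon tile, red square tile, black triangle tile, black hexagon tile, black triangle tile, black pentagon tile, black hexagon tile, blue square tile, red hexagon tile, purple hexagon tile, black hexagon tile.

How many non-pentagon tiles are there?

Total tiles: 29; with the excluded value: 4; remaining 29 − 4 = 25.

25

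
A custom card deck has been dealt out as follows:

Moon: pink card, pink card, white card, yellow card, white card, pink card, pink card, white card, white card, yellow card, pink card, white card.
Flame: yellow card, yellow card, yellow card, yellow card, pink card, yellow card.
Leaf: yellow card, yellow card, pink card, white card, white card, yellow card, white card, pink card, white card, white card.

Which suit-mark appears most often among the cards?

Counts by suit-mark: moon 12, leaf 10, flame 6.
The maximum is 12, held uniquely by moon.

moon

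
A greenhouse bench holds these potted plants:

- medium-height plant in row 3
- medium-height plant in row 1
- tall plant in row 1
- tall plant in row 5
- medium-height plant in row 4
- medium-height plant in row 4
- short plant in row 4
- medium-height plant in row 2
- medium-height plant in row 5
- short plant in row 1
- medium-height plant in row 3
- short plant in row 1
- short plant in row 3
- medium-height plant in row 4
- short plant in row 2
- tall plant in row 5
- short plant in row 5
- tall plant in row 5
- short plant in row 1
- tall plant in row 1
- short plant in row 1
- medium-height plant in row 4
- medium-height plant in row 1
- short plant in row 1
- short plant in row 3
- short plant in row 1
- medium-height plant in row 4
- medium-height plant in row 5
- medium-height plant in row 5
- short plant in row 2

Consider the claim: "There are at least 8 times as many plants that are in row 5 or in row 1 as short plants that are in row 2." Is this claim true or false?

True

plants in row 5 or in row 1: 17.
short plants in row 2: 2.
The claim requires 17 ≥ 8 × 2 = 16, which holds.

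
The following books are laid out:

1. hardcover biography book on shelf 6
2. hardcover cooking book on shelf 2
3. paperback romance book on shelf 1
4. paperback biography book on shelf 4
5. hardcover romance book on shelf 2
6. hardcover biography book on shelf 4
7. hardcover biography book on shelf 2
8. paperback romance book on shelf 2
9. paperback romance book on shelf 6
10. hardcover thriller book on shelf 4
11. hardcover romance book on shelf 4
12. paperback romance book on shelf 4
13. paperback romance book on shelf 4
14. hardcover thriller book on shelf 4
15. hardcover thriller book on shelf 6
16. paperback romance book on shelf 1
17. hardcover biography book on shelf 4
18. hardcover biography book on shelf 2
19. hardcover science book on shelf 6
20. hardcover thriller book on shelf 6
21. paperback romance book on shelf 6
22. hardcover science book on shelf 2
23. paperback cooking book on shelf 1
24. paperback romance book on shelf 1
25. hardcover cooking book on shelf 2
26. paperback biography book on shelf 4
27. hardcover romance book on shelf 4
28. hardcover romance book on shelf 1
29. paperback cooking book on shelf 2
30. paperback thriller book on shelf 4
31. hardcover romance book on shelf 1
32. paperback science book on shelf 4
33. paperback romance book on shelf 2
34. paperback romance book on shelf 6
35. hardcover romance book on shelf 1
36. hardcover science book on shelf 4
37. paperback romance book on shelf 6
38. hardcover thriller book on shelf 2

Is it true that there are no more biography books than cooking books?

False

There are 7 biography books.
There are 4 cooking books.
The claim requires 7 ≤ 4, which does not hold.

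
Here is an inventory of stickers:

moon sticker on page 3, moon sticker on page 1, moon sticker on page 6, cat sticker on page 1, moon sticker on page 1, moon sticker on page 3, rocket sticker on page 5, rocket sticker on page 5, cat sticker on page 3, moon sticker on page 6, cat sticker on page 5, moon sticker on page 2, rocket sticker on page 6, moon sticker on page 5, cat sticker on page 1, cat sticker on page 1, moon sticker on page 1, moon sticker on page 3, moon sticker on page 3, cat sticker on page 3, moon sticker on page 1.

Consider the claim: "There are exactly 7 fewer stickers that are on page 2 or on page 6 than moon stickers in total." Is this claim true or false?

False

stickers on page 2 or on page 6: 4.
moon stickers: 12.
The claim requires 12 − 4 (= 8) to equal 7, which does not hold.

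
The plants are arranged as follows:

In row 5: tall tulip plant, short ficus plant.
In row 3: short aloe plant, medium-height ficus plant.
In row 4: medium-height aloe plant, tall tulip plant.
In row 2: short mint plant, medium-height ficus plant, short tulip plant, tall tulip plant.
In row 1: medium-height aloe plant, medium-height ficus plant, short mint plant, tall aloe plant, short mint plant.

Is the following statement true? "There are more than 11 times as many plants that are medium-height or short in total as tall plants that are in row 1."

False

|plants that are medium-height or short| = 11.
|tall plants in row 1| = 1.
The claim requires 11 > 11 × 1 = 11, which does not hold.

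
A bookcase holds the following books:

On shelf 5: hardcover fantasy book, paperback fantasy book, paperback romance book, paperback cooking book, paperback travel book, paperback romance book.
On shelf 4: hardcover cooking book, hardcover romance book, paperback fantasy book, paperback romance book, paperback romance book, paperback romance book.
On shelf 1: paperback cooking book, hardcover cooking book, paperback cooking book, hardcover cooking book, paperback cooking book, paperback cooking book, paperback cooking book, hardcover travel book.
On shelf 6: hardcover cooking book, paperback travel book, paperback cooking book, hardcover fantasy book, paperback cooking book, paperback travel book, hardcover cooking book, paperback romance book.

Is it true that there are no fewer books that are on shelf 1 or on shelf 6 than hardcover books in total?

True

There are 16 books on shelf 1 or on shelf 6.
There are 9 hardcover books.
The claim requires 16 ≥ 9, which holds.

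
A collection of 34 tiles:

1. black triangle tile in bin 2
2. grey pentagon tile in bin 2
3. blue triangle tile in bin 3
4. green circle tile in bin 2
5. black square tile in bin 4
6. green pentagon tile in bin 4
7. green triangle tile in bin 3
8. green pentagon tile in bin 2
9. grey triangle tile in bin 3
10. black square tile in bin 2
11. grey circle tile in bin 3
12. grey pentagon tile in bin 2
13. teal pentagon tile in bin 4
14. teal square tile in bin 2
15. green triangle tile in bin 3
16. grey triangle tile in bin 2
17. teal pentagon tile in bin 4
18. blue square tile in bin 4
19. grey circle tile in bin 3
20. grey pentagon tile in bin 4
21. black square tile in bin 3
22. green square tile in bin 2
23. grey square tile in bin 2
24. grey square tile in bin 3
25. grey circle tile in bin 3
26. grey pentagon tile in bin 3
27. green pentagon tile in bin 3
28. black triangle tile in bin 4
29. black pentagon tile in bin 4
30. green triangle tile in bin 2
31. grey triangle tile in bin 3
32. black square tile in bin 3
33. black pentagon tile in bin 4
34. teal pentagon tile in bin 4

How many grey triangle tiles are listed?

3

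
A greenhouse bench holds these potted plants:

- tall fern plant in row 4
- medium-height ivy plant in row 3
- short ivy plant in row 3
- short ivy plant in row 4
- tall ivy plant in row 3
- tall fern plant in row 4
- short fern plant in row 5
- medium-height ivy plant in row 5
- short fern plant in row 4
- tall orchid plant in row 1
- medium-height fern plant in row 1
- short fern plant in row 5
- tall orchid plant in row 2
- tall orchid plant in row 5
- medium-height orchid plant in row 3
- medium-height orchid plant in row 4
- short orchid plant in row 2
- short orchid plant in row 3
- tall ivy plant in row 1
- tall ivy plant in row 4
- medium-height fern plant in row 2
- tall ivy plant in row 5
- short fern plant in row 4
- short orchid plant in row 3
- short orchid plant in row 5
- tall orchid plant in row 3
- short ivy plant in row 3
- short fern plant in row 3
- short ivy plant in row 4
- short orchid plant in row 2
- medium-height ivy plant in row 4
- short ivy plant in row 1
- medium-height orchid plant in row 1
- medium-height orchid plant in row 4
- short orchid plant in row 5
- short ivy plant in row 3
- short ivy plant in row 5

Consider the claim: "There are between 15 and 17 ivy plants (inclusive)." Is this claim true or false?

False

ivy plants: 14.
The claim requires 15 ≤ 14 ≤ 17, which does not hold.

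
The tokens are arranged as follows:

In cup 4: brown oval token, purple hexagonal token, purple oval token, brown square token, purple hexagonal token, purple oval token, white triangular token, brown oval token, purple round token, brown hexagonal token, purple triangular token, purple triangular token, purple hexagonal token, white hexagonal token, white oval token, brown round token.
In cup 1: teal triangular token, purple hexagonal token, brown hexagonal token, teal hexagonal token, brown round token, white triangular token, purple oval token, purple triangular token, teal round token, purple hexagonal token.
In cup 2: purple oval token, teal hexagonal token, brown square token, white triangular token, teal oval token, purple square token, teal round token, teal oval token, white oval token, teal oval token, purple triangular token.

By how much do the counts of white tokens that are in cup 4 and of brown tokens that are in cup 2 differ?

2

white tokens in cup 4: 3. brown tokens in cup 2: 1.
|3 − 1| = 3 − 1 = 2.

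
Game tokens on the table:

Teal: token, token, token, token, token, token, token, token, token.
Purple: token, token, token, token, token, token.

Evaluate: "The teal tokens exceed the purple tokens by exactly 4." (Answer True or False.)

teal tokens: 9.
purple tokens: 6.
The claim requires 9 − 6 (= 3) to equal 4, which does not hold.

False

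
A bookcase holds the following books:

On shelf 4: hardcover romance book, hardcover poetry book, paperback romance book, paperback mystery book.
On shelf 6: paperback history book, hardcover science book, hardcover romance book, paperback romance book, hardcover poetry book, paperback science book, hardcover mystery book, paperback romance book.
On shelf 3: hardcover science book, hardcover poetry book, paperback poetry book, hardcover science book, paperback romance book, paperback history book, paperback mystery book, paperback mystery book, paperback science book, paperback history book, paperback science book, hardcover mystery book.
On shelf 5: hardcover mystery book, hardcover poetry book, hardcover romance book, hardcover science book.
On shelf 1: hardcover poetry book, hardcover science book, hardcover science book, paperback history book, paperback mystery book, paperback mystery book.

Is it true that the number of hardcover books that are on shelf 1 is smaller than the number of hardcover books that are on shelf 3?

There are 3 hardcover books on shelf 1.
There are 4 hardcover books on shelf 3.
The claim requires 3 < 4, which holds.

True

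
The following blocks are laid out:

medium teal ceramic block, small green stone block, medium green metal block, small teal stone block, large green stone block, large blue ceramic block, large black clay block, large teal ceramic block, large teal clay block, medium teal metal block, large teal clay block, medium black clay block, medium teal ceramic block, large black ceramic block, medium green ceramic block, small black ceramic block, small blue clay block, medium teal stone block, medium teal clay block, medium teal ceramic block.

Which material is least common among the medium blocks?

stone

Counts by material (restricted to medium blocks): ceramic 4, clay 2, metal 2, stone 1.
The minimum is 1, held uniquely by stone.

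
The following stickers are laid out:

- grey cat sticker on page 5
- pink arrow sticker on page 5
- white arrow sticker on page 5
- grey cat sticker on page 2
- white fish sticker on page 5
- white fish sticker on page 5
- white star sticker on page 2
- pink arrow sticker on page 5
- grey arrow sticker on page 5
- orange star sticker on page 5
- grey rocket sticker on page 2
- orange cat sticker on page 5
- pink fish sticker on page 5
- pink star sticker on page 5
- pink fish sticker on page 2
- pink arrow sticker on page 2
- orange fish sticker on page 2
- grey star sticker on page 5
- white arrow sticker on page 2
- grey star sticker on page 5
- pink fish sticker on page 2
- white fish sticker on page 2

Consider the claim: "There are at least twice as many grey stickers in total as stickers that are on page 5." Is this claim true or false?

False

There are 6 grey stickers.
There are 13 stickers on page 5.
The claim requires 6 ≥ 2 × 13 = 26, which does not hold.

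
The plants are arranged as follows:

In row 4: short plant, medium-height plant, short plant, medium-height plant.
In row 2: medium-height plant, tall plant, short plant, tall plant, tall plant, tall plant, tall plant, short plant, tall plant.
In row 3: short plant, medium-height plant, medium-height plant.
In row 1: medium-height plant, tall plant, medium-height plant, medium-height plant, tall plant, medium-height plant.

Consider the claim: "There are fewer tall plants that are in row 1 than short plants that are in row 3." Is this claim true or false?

tall plants in row 1: 2.
short plants in row 3: 1.
The claim requires 2 < 1, which does not hold.

False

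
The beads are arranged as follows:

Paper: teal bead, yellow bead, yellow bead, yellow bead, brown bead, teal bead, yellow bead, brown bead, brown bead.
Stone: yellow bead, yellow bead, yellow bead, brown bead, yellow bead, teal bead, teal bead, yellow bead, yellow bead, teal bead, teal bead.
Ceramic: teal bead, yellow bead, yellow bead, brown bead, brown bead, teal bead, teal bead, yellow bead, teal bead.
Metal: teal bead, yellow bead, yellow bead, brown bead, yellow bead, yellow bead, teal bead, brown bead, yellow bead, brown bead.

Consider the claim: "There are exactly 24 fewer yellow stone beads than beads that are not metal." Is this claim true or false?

|yellow stone beads| = 6.
|beads that are not metal| = 29.
The claim requires 29 − 6 (= 23) to equal 24, which does not hold.

False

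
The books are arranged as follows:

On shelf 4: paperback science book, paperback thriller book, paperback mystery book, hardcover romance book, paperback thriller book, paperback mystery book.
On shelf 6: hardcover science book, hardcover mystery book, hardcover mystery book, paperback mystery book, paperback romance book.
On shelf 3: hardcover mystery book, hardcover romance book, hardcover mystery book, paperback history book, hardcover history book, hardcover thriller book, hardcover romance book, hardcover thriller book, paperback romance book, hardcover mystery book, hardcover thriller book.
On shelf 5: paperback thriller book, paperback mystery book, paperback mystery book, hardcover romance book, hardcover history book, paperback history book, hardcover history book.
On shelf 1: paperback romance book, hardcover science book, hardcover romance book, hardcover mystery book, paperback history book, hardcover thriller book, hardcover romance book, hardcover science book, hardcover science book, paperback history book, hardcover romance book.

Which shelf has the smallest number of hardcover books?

shelf 4

Counts by shelf (restricted to hardcover books): shelf 3→9, shelf 1→8, shelf 6→3, shelf 5→3, shelf 4→1.
The minimum is 1, held uniquely by shelf 4.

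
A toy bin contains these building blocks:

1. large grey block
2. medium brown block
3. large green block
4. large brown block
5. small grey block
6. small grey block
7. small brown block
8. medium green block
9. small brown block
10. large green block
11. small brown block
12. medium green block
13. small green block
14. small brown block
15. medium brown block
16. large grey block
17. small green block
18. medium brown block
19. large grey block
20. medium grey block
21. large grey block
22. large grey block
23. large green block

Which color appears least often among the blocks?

Counts by color: grey 8, brown 8, green 7.
The minimum is 7, held uniquely by green.

green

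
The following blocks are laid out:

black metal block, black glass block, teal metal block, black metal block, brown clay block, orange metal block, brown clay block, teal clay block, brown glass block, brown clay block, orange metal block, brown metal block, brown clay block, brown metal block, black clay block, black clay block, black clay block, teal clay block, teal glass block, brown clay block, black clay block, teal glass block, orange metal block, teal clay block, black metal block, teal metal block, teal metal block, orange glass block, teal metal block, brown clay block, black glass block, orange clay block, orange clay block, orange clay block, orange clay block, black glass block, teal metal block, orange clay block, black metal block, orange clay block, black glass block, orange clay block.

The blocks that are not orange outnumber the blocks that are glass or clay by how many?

3

blocks that are not orange: 31.
blocks that are glass or clay: 28.
31 − 28 = 3.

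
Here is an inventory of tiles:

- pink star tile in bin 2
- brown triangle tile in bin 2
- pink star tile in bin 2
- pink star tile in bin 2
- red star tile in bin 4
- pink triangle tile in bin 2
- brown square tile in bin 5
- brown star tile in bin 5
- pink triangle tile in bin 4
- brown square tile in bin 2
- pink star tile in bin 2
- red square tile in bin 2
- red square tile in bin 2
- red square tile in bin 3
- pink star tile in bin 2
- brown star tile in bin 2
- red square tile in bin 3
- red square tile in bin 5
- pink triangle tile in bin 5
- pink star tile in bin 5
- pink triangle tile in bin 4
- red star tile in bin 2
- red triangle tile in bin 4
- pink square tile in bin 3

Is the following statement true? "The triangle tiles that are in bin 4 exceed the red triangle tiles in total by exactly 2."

True

triangle tiles in bin 4: 3.
red triangle tiles: 1.
The claim requires 3 − 1 (= 2) to equal 2, which holds.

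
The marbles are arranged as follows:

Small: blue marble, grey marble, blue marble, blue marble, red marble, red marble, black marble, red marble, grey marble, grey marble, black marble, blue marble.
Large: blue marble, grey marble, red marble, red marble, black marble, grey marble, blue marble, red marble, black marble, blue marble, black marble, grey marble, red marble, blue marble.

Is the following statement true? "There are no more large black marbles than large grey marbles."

True

There are 3 large black marbles.
There are 3 large grey marbles.
The claim requires 3 ≤ 3, which holds.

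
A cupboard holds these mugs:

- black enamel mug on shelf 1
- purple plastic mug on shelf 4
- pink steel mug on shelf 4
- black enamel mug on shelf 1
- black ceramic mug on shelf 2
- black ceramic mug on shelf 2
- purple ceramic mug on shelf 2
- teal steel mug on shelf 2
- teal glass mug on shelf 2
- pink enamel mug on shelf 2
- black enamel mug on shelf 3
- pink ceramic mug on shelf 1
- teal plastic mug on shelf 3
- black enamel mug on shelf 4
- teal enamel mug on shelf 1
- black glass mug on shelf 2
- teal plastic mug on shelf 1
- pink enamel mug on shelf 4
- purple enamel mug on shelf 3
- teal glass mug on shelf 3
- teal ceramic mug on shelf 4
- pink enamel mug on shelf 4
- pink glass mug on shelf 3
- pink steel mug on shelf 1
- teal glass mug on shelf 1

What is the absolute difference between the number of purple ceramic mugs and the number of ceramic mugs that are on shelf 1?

purple ceramic mugs: 1. ceramic mugs on shelf 1: 1.
|1 − 1| = 1 − 1 = 0.

0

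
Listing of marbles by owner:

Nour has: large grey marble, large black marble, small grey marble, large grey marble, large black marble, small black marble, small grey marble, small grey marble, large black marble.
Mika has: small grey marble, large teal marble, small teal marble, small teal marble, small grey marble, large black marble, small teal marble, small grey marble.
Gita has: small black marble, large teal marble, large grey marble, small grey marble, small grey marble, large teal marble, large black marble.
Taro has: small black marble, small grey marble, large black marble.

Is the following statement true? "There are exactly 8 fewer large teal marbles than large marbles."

|large teal marbles| = 3.
|large marbles| = 12.
The claim requires 12 − 3 (= 9) to equal 8, which does not hold.

False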